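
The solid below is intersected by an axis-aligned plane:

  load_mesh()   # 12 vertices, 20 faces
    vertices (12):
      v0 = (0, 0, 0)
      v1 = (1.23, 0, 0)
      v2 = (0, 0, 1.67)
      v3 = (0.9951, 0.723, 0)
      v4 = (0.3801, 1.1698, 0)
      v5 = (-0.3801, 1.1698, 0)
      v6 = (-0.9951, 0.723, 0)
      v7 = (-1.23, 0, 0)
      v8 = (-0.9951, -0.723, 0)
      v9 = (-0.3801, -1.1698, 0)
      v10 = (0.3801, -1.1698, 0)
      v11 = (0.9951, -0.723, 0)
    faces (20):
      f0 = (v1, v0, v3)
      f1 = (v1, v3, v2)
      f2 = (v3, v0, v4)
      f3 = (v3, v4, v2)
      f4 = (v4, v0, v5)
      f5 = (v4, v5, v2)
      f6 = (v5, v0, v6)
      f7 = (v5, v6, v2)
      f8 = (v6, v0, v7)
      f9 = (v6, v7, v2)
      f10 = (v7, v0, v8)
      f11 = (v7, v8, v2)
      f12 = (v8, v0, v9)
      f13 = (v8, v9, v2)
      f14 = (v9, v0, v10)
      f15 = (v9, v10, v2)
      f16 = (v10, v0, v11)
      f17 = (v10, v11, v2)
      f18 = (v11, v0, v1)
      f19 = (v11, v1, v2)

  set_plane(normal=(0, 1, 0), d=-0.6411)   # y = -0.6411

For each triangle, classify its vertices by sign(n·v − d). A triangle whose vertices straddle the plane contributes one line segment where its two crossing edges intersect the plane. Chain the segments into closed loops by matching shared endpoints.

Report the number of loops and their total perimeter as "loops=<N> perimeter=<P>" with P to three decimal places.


Straddling triangles (10 of 20):
  (v7,v0,v8) [++-] → (-0.882377, -0.6411, 0)–(-1.02171, -0.6411, 0)  len=0.1393
  (v7,v8,v2) [+-+] → (-1.02171, -0.6411, 0)–(-0.882377, -0.6411, 0.189174)  len=0.2349
  (v8,v0,v9) [-+-] → (-0.882377, -0.6411, 0)–(-0.208311, -0.6411, 0)  len=0.6741
  (v8,v9,v2) [--+] → (-0.208311, -0.6411, 0.754769)–(-0.882377, -0.6411, 0.189174)  len=0.8799
  (v9,v0,v10) [-+-] → (-0.208311, -0.6411, 0)–(0.208311, -0.6411, 0)  len=0.4166
  (v9,v10,v2) [--+] → (0.208311, -0.6411, 0.754769)–(-0.208311, -0.6411, 0.754769)  len=0.4166
  (v10,v0,v11) [-+-] → (0.208311, -0.6411, 0)–(0.882377, -0.6411, 0)  len=0.6741
  (v10,v11,v2) [--+] → (0.882377, -0.6411, 0.189174)–(0.208311, -0.6411, 0.754769)  len=0.8799
  (v11,v0,v1) [-++] → (0.882377, -0.6411, 0)–(1.02171, -0.6411, 0)  len=0.1393
  (v11,v1,v2) [-++] → (1.02171, -0.6411, 0)–(0.882377, -0.6411, 0.189174)  len=0.2349

Chained into 1 loop(s):
  loop 1: 10 segments, perimeter = 4.6898
Total perimeter = 4.690

loops=1 perimeter=4.690


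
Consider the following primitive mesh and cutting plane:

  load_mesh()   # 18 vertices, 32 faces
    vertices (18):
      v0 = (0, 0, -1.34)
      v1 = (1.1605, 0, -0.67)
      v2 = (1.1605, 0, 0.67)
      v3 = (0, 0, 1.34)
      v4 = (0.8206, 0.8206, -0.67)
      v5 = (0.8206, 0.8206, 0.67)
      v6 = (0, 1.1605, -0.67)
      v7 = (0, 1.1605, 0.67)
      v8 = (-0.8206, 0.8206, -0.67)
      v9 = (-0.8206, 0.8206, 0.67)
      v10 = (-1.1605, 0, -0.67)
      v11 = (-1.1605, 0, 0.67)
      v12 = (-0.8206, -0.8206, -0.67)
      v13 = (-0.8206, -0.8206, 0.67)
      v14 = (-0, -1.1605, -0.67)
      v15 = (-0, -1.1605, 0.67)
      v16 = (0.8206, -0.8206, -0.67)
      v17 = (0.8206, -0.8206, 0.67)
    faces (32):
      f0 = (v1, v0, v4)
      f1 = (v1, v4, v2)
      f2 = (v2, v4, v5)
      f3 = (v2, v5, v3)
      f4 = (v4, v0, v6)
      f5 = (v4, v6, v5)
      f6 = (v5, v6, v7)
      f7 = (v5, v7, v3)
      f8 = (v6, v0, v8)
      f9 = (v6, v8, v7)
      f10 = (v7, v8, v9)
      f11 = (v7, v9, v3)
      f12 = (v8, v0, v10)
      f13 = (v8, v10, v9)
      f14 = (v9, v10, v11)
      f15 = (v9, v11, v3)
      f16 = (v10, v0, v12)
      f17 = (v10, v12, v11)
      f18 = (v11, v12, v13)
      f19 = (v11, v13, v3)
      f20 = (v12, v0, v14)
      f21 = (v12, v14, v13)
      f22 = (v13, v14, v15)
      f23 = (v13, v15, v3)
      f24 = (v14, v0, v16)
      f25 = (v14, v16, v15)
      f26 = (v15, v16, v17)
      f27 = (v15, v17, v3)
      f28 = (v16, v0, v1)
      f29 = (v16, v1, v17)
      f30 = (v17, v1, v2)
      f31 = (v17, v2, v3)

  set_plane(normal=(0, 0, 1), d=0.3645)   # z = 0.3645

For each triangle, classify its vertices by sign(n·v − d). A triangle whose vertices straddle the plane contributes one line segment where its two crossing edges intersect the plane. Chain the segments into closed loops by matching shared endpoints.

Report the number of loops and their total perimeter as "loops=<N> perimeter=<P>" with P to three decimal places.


Straddling triangles (16 of 32):
  (v1,v4,v2) [--+] → (1.08301, 0.187085, 0.3645)–(1.1605, 0, 0.3645)  len=0.2025
  (v2,v4,v5) [+-+] → (1.08301, 0.187085, 0.3645)–(0.8206, 0.8206, 0.3645)  len=0.6857
  (v4,v6,v5) [--+] → (0.633515, 0.898092, 0.3645)–(0.8206, 0.8206, 0.3645)  len=0.2025
  (v5,v6,v7) [+-+] → (0.633515, 0.898092, 0.3645)–(0, 1.1605, 0.3645)  len=0.6857
  (v6,v8,v7) [--+] → (-0.187085, 1.08301, 0.3645)–(0, 1.1605, 0.3645)  len=0.2025
  (v7,v8,v9) [+-+] → (-0.187085, 1.08301, 0.3645)–(-0.8206, 0.8206, 0.3645)  len=0.6857
  (v8,v10,v9) [--+] → (-0.898092, 0.633515, 0.3645)–(-0.8206, 0.8206, 0.3645)  len=0.2025
  (v9,v10,v11) [+-+] → (-0.898092, 0.633515, 0.3645)–(-1.1605, 0, 0.3645)  len=0.6857
  (v10,v12,v11) [--+] → (-1.08301, -0.187085, 0.3645)–(-1.1605, 0, 0.3645)  len=0.2025
  (v11,v12,v13) [+-+] → (-1.08301, -0.187085, 0.3645)–(-0.8206, -0.8206, 0.3645)  len=0.6857
  (v12,v14,v13) [--+] → (-0.633515, -0.898092, 0.3645)–(-0.8206, -0.8206, 0.3645)  len=0.2025
  (v13,v14,v15) [+-+] → (-0.633515, -0.898092, 0.3645)–(0, -1.1605, 0.3645)  len=0.6857
  (v14,v16,v15) [--+] → (0.187085, -1.08301, 0.3645)–(0, -1.1605, 0.3645)  len=0.2025
  (v15,v16,v17) [+-+] → (0.187085, -1.08301, 0.3645)–(0.8206, -0.8206, 0.3645)  len=0.6857
  (v16,v1,v17) [--+] → (0.898092, -0.633515, 0.3645)–(0.8206, -0.8206, 0.3645)  len=0.2025
  (v17,v1,v2) [+-+] → (0.898092, -0.633515, 0.3645)–(1.1605, 0, 0.3645)  len=0.6857

Chained into 1 loop(s):
  loop 1: 16 segments, perimeter = 7.1057
Total perimeter = 7.106

loops=1 perimeter=7.106


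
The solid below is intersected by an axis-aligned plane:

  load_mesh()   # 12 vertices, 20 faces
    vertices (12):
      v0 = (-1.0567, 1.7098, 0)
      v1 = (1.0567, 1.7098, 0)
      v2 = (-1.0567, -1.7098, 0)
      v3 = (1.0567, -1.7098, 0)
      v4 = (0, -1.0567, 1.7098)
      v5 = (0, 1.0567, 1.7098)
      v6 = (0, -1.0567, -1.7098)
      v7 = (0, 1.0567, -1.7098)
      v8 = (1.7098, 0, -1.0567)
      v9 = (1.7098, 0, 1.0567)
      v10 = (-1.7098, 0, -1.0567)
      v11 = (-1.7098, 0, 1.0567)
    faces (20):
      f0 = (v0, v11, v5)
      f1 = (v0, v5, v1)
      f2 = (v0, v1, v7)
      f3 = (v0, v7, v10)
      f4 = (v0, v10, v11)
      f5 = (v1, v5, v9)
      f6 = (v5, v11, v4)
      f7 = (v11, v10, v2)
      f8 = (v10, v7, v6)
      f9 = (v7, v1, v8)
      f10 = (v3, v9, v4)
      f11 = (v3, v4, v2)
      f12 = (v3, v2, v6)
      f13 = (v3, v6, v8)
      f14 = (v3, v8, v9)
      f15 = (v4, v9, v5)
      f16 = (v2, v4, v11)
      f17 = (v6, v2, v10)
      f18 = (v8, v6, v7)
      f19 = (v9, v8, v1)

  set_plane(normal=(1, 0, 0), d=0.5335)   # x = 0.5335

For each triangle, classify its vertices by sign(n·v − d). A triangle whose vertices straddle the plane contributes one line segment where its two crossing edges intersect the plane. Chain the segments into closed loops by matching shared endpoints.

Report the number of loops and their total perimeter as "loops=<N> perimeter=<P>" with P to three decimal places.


Straddling triangles (10 of 20):
  (v0,v5,v1) [--+] → (0.5335, 1.38643, 0.846567)–(0.5335, 1.7098, 0)  len=0.9062
  (v0,v1,v7) [-+-] → (0.5335, 1.7098, 0)–(0.5335, 1.38643, -0.846567)  len=0.9062
  (v1,v5,v9) [+-+] → (0.5335, 1.38643, 0.846567)–(0.5335, 0.726983, 1.50602)  len=0.9326
  (v7,v1,v8) [-++] → (0.5335, 1.38643, -0.846567)–(0.5335, 0.726983, -1.50602)  len=0.9326
  (v3,v9,v4) [++-] → (0.5335, -0.726983, 1.50602)–(0.5335, -1.38643, 0.846567)  len=0.9326
  (v3,v4,v2) [+--] → (0.5335, -1.38643, 0.846567)–(0.5335, -1.7098, 0)  len=0.9062
  (v3,v2,v6) [+--] → (0.5335, -1.7098, 0)–(0.5335, -1.38643, -0.846567)  len=0.9062
  (v3,v6,v8) [+-+] → (0.5335, -1.38643, -0.846567)–(0.5335, -0.726983, -1.50602)  len=0.9326
  (v4,v9,v5) [-+-] → (0.5335, -0.726983, 1.50602)–(0.5335, 0.726983, 1.50602)  len=1.4540
  (v8,v6,v7) [+--] → (0.5335, -0.726983, -1.50602)–(0.5335, 0.726983, -1.50602)  len=1.4540

Chained into 1 loop(s):
  loop 1: 10 segments, perimeter = 10.2632
Total perimeter = 10.263

loops=1 perimeter=10.263


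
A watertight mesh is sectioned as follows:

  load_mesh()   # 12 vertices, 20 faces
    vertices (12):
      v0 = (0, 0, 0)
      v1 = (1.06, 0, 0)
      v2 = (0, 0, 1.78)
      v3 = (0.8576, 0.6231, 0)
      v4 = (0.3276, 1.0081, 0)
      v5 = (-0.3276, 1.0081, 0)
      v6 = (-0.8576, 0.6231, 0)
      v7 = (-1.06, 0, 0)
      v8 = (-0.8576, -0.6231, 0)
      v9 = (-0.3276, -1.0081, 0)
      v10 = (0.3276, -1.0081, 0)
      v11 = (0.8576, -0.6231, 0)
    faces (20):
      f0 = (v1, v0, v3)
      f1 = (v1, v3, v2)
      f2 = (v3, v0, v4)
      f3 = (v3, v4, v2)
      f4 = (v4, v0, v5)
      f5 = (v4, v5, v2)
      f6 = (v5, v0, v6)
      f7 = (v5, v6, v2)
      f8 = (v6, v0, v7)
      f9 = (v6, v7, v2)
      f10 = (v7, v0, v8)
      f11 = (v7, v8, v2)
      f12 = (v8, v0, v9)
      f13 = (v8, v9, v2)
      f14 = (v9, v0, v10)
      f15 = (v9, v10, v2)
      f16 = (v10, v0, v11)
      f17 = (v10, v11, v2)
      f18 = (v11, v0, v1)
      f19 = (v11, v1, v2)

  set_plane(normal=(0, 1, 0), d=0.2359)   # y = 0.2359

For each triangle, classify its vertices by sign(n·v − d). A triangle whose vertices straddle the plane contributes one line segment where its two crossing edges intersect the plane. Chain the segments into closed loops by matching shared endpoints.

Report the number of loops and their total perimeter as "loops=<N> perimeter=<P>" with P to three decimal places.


loops=1 perimeter=5.410

Straddling triangles (10 of 20):
  (v1,v0,v3) [--+] → (0.32468, 0.2359, 0)–(0.983373, 0.2359, 0)  len=0.6587
  (v1,v3,v2) [-+-] → (0.983373, 0.2359, 0)–(0.32468, 0.2359, 1.10611)  len=1.2874
  (v3,v0,v4) [+-+] → (0.32468, 0.2359, 0)–(0.0766599, 0.2359, 0)  len=0.2480
  (v3,v4,v2) [++-] → (0.0766599, 0.2359, 1.36347)–(0.32468, 0.2359, 1.10611)  len=0.3574
  (v4,v0,v5) [+-+] → (0.0766599, 0.2359, 0)–(-0.0766599, 0.2359, 0)  len=0.1533
  (v4,v5,v2) [++-] → (-0.0766599, 0.2359, 1.36347)–(0.0766599, 0.2359, 1.36347)  len=0.1533
  (v5,v0,v6) [+-+] → (-0.0766599, 0.2359, 0)–(-0.32468, 0.2359, 0)  len=0.2480
  (v5,v6,v2) [++-] → (-0.32468, 0.2359, 1.10611)–(-0.0766599, 0.2359, 1.36347)  len=0.3574
  (v6,v0,v7) [+--] → (-0.32468, 0.2359, 0)–(-0.983373, 0.2359, 0)  len=0.6587
  (v6,v7,v2) [+--] → (-0.983373, 0.2359, 0)–(-0.32468, 0.2359, 1.10611)  len=1.2874

Chained into 1 loop(s):
  loop 1: 10 segments, perimeter = 5.4097
Total perimeter = 5.410


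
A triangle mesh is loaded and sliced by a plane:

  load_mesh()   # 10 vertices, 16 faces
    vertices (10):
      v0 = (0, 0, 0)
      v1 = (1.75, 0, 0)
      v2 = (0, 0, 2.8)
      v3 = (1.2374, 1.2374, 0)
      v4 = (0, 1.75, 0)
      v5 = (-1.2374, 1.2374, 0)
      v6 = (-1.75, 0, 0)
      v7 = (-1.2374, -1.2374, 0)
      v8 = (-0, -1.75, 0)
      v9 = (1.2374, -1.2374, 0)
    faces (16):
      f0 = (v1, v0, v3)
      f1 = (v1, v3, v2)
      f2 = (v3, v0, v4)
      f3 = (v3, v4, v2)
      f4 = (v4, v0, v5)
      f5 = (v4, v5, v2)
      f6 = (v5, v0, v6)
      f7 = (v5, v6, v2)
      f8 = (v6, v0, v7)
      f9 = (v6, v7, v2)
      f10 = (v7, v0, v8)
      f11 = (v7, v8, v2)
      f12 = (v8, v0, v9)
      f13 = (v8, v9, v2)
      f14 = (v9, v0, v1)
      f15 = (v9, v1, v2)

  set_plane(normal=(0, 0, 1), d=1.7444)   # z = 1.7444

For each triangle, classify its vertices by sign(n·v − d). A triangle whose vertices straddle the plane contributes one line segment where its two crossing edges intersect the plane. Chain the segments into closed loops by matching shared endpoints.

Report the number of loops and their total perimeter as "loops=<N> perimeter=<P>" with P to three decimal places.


Straddling triangles (8 of 16):
  (v1,v3,v2) [--+] → (0.4665, 0.4665, 1.7444)–(0.65975, 0, 1.7444)  len=0.5049
  (v3,v4,v2) [--+] → (0, 0.65975, 1.7444)–(0.4665, 0.4665, 1.7444)  len=0.5049
  (v4,v5,v2) [--+] → (-0.4665, 0.4665, 1.7444)–(0, 0.65975, 1.7444)  len=0.5049
  (v5,v6,v2) [--+] → (-0.65975, 0, 1.7444)–(-0.4665, 0.4665, 1.7444)  len=0.5049
  (v6,v7,v2) [--+] → (-0.4665, -0.4665, 1.7444)–(-0.65975, 0, 1.7444)  len=0.5049
  (v7,v8,v2) [--+] → (0, -0.65975, 1.7444)–(-0.4665, -0.4665, 1.7444)  len=0.5049
  (v8,v9,v2) [--+] → (0.4665, -0.4665, 1.7444)–(0, -0.65975, 1.7444)  len=0.5049
  (v9,v1,v2) [--+] → (0.65975, 0, 1.7444)–(0.4665, -0.4665, 1.7444)  len=0.5049

Chained into 1 loop(s):
  loop 1: 8 segments, perimeter = 4.0395
Total perimeter = 4.040

loops=1 perimeter=4.040


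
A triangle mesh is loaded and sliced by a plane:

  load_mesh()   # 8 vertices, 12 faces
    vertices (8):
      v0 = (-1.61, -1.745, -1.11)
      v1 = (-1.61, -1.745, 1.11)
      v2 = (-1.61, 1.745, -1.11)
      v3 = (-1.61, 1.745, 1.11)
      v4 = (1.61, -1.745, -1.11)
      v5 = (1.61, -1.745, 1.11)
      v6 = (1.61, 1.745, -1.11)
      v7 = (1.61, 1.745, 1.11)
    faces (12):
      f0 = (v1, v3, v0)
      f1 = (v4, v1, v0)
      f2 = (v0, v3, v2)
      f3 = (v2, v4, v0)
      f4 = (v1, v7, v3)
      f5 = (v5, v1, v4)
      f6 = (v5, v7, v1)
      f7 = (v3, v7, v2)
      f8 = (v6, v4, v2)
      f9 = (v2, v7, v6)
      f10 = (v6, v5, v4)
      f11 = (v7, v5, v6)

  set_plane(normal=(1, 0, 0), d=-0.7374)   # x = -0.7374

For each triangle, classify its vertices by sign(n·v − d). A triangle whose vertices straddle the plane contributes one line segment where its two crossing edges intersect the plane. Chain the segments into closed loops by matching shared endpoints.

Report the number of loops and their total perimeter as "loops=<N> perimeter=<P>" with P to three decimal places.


Straddling triangles (8 of 12):
  (v4,v1,v0) [+--] → (-0.7374, -1.745, 0.508394)–(-0.7374, -1.745, -1.11)  len=1.6184
  (v2,v4,v0) [-+-] → (-0.7374, 0.799232, -1.11)–(-0.7374, -1.745, -1.11)  len=2.5442
  (v1,v7,v3) [-+-] → (-0.7374, -0.799232, 1.11)–(-0.7374, 1.745, 1.11)  len=2.5442
  (v5,v1,v4) [+-+] → (-0.7374, -1.745, 1.11)–(-0.7374, -1.745, 0.508394)  len=0.6016
  (v5,v7,v1) [++-] → (-0.7374, -0.799232, 1.11)–(-0.7374, -1.745, 1.11)  len=0.9458
  (v3,v7,v2) [-+-] → (-0.7374, 1.745, 1.11)–(-0.7374, 1.745, -0.508394)  len=1.6184
  (v6,v4,v2) [++-] → (-0.7374, 0.799232, -1.11)–(-0.7374, 1.745, -1.11)  len=0.9458
  (v2,v7,v6) [-++] → (-0.7374, 1.745, -0.508394)–(-0.7374, 1.745, -1.11)  len=0.6016

Chained into 1 loop(s):
  loop 1: 8 segments, perimeter = 11.4200
Total perimeter = 11.420

loops=1 perimeter=11.420


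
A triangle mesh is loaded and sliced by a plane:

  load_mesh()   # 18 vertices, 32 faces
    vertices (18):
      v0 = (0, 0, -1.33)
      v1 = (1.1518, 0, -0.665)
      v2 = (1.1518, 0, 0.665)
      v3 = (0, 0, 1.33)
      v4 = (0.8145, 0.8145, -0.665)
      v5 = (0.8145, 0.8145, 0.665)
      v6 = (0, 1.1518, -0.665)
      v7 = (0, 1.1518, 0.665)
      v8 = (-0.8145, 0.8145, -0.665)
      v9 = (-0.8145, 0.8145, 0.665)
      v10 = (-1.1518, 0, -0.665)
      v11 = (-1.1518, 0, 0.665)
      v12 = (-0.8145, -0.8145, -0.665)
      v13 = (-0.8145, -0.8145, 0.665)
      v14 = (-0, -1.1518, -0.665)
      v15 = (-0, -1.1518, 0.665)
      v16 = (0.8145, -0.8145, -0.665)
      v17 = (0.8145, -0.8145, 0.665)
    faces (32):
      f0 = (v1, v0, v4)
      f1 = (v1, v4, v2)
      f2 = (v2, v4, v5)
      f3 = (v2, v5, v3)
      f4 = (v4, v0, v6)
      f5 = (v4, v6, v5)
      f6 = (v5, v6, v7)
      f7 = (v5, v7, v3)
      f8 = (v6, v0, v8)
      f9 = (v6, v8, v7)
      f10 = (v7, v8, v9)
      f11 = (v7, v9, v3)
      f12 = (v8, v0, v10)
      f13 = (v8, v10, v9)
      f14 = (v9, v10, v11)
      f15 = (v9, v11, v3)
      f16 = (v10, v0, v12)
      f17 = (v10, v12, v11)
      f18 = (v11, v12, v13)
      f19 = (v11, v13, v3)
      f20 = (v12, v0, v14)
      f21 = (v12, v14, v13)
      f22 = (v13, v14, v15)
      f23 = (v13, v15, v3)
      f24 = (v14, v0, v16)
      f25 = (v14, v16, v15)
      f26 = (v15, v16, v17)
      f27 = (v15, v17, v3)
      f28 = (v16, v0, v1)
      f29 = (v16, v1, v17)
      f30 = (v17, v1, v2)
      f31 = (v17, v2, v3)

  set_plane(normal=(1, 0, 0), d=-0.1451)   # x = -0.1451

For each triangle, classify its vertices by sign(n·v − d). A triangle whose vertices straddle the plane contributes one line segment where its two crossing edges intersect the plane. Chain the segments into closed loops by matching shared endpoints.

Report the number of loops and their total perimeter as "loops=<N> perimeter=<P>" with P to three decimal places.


Straddling triangles (12 of 32):
  (v6,v0,v8) [++-] → (-0.1451, 0.1451, -1.21153)–(-0.1451, 1.09171, -0.665)  len=1.0931
  (v6,v8,v7) [+-+] → (-0.1451, 1.09171, -0.665)–(-0.1451, 1.09171, 0.428066)  len=1.0931
  (v7,v8,v9) [+--] → (-0.1451, 1.09171, 0.428066)–(-0.1451, 1.09171, 0.665)  len=0.2369
  (v7,v9,v3) [+-+] → (-0.1451, 1.09171, 0.665)–(-0.1451, 0.1451, 1.21153)  len=1.0931
  (v8,v0,v10) [-+-] → (-0.1451, 0.1451, -1.21153)–(-0.1451, 0, -1.24623)  len=0.1492
  (v9,v11,v3) [--+] → (-0.1451, 0, 1.24623)–(-0.1451, 0.1451, 1.21153)  len=0.1492
  (v10,v0,v12) [-+-] → (-0.1451, 0, -1.24623)–(-0.1451, -0.1451, -1.21153)  len=0.1492
  (v11,v13,v3) [--+] → (-0.1451, -0.1451, 1.21153)–(-0.1451, 0, 1.24623)  len=0.1492
  (v12,v0,v14) [-++] → (-0.1451, -0.1451, -1.21153)–(-0.1451, -1.09171, -0.665)  len=1.0931
  (v12,v14,v13) [-+-] → (-0.1451, -1.09171, -0.665)–(-0.1451, -1.09171, -0.428066)  len=0.2369
  (v13,v14,v15) [-++] → (-0.1451, -1.09171, -0.428066)–(-0.1451, -1.09171, 0.665)  len=1.0931
  (v13,v15,v3) [-++] → (-0.1451, -1.09171, 0.665)–(-0.1451, -0.1451, 1.21153)  len=1.0931

Chained into 1 loop(s):
  loop 1: 12 segments, perimeter = 7.6290
Total perimeter = 7.629

loops=1 perimeter=7.629


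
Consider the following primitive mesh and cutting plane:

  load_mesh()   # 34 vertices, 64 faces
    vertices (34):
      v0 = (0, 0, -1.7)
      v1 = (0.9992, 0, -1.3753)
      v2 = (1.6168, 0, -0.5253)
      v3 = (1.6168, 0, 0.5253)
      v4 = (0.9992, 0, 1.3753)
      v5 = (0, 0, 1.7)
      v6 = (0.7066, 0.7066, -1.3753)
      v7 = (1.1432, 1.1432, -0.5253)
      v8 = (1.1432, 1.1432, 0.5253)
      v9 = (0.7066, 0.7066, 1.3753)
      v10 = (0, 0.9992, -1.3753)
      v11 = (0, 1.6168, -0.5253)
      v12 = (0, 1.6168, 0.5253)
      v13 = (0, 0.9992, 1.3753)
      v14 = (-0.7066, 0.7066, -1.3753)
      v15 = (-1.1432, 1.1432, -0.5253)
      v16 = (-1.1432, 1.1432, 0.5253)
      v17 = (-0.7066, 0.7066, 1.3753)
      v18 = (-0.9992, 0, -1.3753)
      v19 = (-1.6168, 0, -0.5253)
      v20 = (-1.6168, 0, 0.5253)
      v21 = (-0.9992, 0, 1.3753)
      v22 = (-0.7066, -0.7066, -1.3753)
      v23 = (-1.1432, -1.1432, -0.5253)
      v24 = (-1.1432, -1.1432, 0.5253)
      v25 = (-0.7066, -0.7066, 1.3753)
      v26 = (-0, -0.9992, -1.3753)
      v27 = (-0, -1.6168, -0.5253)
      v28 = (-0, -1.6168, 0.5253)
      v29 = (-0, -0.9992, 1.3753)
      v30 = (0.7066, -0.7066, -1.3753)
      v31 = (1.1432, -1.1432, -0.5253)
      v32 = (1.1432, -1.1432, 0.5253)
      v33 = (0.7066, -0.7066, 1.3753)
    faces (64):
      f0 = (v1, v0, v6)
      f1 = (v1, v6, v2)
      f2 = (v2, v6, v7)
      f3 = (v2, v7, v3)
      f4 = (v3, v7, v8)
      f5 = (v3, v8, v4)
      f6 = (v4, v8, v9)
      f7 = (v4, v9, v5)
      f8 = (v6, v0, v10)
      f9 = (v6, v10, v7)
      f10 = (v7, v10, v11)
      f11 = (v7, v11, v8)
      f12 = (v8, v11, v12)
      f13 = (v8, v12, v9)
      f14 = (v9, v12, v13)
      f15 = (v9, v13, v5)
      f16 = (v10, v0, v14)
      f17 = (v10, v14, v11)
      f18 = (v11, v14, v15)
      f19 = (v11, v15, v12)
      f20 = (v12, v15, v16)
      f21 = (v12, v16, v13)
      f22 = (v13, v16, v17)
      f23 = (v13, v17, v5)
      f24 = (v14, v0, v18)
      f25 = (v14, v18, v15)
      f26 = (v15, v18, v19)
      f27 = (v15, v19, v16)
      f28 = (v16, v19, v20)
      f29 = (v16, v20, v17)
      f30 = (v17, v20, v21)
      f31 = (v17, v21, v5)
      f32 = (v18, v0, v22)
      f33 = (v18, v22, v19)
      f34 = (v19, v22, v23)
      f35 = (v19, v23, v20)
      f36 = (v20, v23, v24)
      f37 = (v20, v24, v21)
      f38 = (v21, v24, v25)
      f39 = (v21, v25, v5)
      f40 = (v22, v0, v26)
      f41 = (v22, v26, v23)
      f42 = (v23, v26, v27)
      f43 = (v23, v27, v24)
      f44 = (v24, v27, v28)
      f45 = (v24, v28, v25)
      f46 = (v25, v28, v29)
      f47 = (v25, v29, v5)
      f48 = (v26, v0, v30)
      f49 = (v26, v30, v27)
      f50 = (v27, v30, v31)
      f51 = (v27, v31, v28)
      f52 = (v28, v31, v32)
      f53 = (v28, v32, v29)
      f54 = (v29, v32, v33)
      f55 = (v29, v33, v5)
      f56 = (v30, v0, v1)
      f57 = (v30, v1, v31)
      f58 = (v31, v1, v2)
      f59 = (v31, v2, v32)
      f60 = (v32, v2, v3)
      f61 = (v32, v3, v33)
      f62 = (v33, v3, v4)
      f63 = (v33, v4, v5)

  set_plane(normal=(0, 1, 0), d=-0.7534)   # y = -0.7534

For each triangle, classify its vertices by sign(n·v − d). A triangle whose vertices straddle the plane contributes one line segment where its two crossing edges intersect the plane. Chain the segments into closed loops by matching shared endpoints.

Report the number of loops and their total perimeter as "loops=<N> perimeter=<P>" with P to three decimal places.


loops=1 perimeter=8.985

Straddling triangles (20 of 64):
  (v19,v22,v23) [++-] → (-0.7534, -0.7534, -1.28419)–(-1.30468, -0.7534, -0.5253)  len=0.9380
  (v19,v23,v20) [+-+] → (-1.30468, -0.7534, -0.5253)–(-1.30468, -0.7534, -0.167074)  len=0.3582
  (v20,v23,v24) [+--] → (-1.30468, -0.7534, -0.167074)–(-1.30468, -0.7534, 0.5253)  len=0.6924
  (v20,v24,v21) [+-+] → (-1.30468, -0.7534, 0.5253)–(-1.0941, -0.7534, 0.815127)  len=0.3583
  (v21,v24,v25) [+-+] → (-1.0941, -0.7534, 0.815127)–(-0.7534, -0.7534, 1.28419)  len=0.5797
  (v22,v0,v26) [++-] → (0, -0.7534, -1.45518)–(-0.593583, -0.7534, -1.3753)  len=0.5989
  (v22,v26,v23) [+--] → (-0.593583, -0.7534, -1.3753)–(-0.7534, -0.7534, -1.28419)  len=0.1840
  (v24,v28,v25) [--+] → (-0.670269, -0.7534, 1.3316)–(-0.7534, -0.7534, 1.28419)  len=0.0957
  (v25,v28,v29) [+--] → (-0.670269, -0.7534, 1.3316)–(-0.593583, -0.7534, 1.3753)  len=0.0883
  (v25,v29,v5) [+-+] → (-0.593583, -0.7534, 1.3753)–(0, -0.7534, 1.45518)  len=0.5989
  (v26,v0,v30) [-++] → (0, -0.7534, -1.45518)–(0.593583, -0.7534, -1.3753)  len=0.5989
  (v26,v30,v27) [-+-] → (0.593583, -0.7534, -1.3753)–(0.670269, -0.7534, -1.3316)  len=0.0883
  (v27,v30,v31) [-+-] → (0.670269, -0.7534, -1.3316)–(0.7534, -0.7534, -1.28419)  len=0.0957
  (v29,v32,v33) [--+] → (0.7534, -0.7534, 1.28419)–(0.593583, -0.7534, 1.3753)  len=0.1840
  (v29,v33,v5) [-++] → (0.593583, -0.7534, 1.3753)–(0, -0.7534, 1.45518)  len=0.5989
  (v30,v1,v31) [++-] → (1.0941, -0.7534, -0.815127)–(0.7534, -0.7534, -1.28419)  len=0.5797
  (v31,v1,v2) [-++] → (1.0941, -0.7534, -0.815127)–(1.30468, -0.7534, -0.5253)  len=0.3583
  (v31,v2,v32) [-+-] → (1.30468, -0.7534, -0.5253)–(1.30468, -0.7534, 0.167074)  len=0.6924
  (v32,v2,v3) [-++] → (1.30468, -0.7534, 0.167074)–(1.30468, -0.7534, 0.5253)  len=0.3582
  (v32,v3,v33) [-++] → (1.30468, -0.7534, 0.5253)–(0.7534, -0.7534, 1.28419)  len=0.9380

Chained into 1 loop(s):
  loop 1: 20 segments, perimeter = 8.9847
Total perimeter = 8.985


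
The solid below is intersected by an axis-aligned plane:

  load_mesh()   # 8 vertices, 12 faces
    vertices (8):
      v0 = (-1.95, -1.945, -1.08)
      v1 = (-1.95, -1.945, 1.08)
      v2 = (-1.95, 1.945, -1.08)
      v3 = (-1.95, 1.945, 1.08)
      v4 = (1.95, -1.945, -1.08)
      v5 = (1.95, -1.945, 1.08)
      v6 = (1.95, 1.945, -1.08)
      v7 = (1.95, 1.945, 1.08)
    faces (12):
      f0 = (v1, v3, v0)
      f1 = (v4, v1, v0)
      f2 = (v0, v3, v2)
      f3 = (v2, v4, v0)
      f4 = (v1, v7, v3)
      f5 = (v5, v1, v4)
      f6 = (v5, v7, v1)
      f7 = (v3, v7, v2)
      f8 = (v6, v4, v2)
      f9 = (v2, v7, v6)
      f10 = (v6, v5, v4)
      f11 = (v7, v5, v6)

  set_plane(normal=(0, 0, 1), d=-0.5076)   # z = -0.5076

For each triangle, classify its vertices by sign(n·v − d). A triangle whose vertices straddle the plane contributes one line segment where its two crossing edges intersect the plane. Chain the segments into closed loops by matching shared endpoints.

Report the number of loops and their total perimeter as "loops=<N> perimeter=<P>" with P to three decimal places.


loops=1 perimeter=15.580

Straddling triangles (8 of 12):
  (v1,v3,v0) [++-] → (-1.95, -0.91415, -0.5076)–(-1.95, -1.945, -0.5076)  len=1.0309
  (v4,v1,v0) [-+-] → (0.9165, -1.945, -0.5076)–(-1.95, -1.945, -0.5076)  len=2.8665
  (v0,v3,v2) [-+-] → (-1.95, -0.91415, -0.5076)–(-1.95, 1.945, -0.5076)  len=2.8592
  (v5,v1,v4) [++-] → (0.9165, -1.945, -0.5076)–(1.95, -1.945, -0.5076)  len=1.0335
  (v3,v7,v2) [++-] → (-0.9165, 1.945, -0.5076)–(-1.95, 1.945, -0.5076)  len=1.0335
  (v2,v7,v6) [-+-] → (-0.9165, 1.945, -0.5076)–(1.95, 1.945, -0.5076)  len=2.8665
  (v6,v5,v4) [-+-] → (1.95, 0.91415, -0.5076)–(1.95, -1.945, -0.5076)  len=2.8592
  (v7,v5,v6) [++-] → (1.95, 0.91415, -0.5076)–(1.95, 1.945, -0.5076)  len=1.0309

Chained into 1 loop(s):
  loop 1: 8 segments, perimeter = 15.5800
Total perimeter = 15.580


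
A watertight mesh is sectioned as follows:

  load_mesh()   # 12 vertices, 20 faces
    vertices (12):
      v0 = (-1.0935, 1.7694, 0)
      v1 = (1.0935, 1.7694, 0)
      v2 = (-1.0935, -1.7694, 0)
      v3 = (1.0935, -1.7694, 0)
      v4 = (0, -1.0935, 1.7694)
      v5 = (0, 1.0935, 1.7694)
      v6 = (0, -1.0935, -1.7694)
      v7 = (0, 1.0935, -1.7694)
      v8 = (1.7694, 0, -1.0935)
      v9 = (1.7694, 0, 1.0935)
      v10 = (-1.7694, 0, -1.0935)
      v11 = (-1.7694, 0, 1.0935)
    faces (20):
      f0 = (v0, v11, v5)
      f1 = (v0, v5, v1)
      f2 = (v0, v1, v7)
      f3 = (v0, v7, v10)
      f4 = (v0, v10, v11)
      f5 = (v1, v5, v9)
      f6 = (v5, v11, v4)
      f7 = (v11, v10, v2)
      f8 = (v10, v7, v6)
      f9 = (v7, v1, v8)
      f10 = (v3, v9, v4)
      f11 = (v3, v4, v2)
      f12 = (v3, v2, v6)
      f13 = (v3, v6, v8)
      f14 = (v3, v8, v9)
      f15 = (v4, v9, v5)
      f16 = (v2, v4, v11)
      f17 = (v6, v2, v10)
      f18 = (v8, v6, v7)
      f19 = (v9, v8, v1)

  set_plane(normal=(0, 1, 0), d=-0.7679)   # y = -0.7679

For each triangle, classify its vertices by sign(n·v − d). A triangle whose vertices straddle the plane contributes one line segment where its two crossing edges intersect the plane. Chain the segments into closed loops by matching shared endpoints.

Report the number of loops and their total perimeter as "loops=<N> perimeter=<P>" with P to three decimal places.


Straddling triangles (10 of 20):
  (v5,v11,v4) [++-] → (-0.526856, -0.7679, 1.56814)–(0, -0.7679, 1.7694)  len=0.5640
  (v11,v10,v2) [++-] → (-1.47607, -0.7679, -0.618933)–(-1.47607, -0.7679, 0.618933)  len=1.2379
  (v10,v7,v6) [++-] → (0, -0.7679, -1.7694)–(-0.526856, -0.7679, -1.56814)  len=0.5640
  (v3,v9,v4) [-+-] → (1.47607, -0.7679, 0.618933)–(0.526856, -0.7679, 1.56814)  len=1.3424
  (v3,v6,v8) [--+] → (0.526856, -0.7679, -1.56814)–(1.47607, -0.7679, -0.618933)  len=1.3424
  (v3,v8,v9) [-++] → (1.47607, -0.7679, -0.618933)–(1.47607, -0.7679, 0.618933)  len=1.2379
  (v4,v9,v5) [-++] → (0.526856, -0.7679, 1.56814)–(0, -0.7679, 1.7694)  len=0.5640
  (v2,v4,v11) [--+] → (-0.526856, -0.7679, 1.56814)–(-1.47607, -0.7679, 0.618933)  len=1.3424
  (v6,v2,v10) [--+] → (-1.47607, -0.7679, -0.618933)–(-0.526856, -0.7679, -1.56814)  len=1.3424
  (v8,v6,v7) [+-+] → (0.526856, -0.7679, -1.56814)–(0, -0.7679, -1.7694)  len=0.5640

Chained into 1 loop(s):
  loop 1: 10 segments, perimeter = 10.1012
Total perimeter = 10.101

loops=1 perimeter=10.101


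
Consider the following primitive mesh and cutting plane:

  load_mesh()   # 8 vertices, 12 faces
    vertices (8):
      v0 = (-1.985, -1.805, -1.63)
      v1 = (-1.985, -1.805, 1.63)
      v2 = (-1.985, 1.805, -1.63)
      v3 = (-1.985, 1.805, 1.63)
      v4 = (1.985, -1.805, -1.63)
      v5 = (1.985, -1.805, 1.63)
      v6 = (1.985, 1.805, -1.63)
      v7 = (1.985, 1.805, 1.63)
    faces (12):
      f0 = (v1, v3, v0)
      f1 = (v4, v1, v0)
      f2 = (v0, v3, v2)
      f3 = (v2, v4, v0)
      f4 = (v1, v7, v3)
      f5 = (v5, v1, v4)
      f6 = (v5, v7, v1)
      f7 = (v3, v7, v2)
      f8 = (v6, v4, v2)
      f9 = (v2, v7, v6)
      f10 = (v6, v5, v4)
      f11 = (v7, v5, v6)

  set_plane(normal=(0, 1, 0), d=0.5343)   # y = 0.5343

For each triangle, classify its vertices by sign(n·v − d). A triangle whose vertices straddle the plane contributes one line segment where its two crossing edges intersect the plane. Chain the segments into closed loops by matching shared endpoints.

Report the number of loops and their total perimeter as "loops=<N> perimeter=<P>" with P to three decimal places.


Straddling triangles (8 of 12):
  (v1,v3,v0) [-+-] → (-1.985, 0.5343, 1.63)–(-1.985, 0.5343, 0.482498)  len=1.1475
  (v0,v3,v2) [-++] → (-1.985, 0.5343, 0.482498)–(-1.985, 0.5343, -1.63)  len=2.1125
  (v2,v4,v0) [+--] → (-0.587582, 0.5343, -1.63)–(-1.985, 0.5343, -1.63)  len=1.3974
  (v1,v7,v3) [-++] → (0.587582, 0.5343, 1.63)–(-1.985, 0.5343, 1.63)  len=2.5726
  (v5,v7,v1) [-+-] → (1.985, 0.5343, 1.63)–(0.587582, 0.5343, 1.63)  len=1.3974
  (v6,v4,v2) [+-+] → (1.985, 0.5343, -1.63)–(-0.587582, 0.5343, -1.63)  len=2.5726
  (v6,v5,v4) [+--] → (1.985, 0.5343, -0.482498)–(1.985, 0.5343, -1.63)  len=1.1475
  (v7,v5,v6) [+-+] → (1.985, 0.5343, 1.63)–(1.985, 0.5343, -0.482498)  len=2.1125

Chained into 1 loop(s):
  loop 1: 8 segments, perimeter = 14.4600
Total perimeter = 14.460

loops=1 perimeter=14.460


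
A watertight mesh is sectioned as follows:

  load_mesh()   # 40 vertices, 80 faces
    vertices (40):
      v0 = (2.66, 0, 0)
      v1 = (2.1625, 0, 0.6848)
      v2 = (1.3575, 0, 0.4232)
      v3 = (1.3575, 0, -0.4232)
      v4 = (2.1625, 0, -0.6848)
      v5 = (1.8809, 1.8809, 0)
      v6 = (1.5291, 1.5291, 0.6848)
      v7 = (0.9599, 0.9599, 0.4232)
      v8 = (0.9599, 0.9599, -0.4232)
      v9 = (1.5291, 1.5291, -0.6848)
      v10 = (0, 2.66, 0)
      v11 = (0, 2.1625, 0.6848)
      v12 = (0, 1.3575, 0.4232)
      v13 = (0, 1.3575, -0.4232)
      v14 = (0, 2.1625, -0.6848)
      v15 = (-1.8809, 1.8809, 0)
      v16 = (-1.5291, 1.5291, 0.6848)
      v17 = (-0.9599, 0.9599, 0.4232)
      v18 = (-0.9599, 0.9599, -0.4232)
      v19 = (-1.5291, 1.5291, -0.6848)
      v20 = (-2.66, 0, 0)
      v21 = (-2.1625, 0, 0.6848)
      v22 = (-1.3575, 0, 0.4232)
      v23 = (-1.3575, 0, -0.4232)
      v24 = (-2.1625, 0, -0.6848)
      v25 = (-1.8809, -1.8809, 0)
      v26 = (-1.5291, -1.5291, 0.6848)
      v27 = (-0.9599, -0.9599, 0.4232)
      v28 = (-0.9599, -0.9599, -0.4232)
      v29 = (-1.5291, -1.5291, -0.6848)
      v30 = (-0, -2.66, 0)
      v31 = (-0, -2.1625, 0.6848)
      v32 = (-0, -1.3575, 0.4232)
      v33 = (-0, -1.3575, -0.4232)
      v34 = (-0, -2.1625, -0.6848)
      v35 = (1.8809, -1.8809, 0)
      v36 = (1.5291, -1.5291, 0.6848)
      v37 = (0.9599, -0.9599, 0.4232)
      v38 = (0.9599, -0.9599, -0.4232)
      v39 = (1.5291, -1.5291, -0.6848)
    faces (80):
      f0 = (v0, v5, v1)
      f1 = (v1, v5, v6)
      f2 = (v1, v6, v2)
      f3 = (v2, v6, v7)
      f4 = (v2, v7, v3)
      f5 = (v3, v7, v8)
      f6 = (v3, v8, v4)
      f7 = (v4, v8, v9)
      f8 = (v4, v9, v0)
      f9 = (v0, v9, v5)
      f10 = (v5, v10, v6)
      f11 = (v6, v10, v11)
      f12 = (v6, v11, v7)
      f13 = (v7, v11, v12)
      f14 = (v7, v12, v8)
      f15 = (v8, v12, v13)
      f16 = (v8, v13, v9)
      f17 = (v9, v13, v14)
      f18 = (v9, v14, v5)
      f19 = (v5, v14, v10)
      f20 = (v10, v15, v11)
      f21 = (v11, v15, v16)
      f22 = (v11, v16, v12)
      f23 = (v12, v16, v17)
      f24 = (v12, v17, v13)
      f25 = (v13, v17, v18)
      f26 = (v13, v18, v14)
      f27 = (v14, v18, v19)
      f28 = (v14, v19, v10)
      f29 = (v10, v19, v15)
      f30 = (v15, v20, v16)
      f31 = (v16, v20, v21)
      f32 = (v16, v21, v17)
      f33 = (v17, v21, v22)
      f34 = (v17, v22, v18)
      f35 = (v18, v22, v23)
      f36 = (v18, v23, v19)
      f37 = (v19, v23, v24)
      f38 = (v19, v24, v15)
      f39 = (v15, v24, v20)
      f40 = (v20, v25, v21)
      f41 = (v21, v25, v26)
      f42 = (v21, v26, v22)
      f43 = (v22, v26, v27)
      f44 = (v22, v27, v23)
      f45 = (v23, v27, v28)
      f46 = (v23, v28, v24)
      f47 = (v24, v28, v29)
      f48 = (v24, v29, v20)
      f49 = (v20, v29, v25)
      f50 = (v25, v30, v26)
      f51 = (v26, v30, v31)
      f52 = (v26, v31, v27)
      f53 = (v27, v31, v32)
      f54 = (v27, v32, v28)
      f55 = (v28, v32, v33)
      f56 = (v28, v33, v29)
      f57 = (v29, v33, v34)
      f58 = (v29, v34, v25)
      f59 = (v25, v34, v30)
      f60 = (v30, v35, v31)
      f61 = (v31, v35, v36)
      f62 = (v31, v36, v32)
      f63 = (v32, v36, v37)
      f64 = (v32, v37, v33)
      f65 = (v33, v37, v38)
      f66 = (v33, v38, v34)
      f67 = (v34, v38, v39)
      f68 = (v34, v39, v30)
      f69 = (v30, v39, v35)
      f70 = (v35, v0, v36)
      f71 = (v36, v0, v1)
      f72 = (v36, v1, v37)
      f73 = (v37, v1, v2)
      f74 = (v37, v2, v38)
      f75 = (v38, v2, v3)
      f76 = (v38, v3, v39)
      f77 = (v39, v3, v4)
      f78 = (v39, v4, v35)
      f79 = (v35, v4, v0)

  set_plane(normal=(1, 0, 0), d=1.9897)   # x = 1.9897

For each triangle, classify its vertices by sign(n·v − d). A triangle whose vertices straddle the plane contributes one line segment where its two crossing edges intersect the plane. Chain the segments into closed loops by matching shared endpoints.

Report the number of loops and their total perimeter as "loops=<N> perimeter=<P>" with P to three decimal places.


Straddling triangles (14 of 80):
  (v0,v5,v1) [+-+] → (1.9897, 1.61824, 0)–(1.9897, 1.15419, 0.264582)  len=0.5342
  (v1,v5,v6) [+--] → (1.9897, 1.15419, 0.264582)–(1.9897, 0.417159, 0.6848)  len=0.8484
  (v1,v6,v2) [+--] → (1.9897, 0.417159, 0.6848)–(1.9897, 0, 0.628645)  len=0.4209
  (v3,v8,v4) [--+] → (1.9897, 0.137927, -0.647211)–(1.9897, 0, -0.628645)  len=0.1392
  (v4,v8,v9) [+--] → (1.9897, 0.137927, -0.647211)–(1.9897, 0.417159, -0.6848)  len=0.2818
  (v4,v9,v0) [+-+] → (1.9897, 0.417159, -0.6848)–(1.9897, 0.906319, -0.40589)  len=0.5631
  (v0,v9,v5) [+--] → (1.9897, 0.906319, -0.40589)–(1.9897, 1.61824, 0)  len=0.8195
  (v35,v0,v36) [-+-] → (1.9897, -1.61824, 0)–(1.9897, -0.906319, 0.40589)  len=0.8195
  (v36,v0,v1) [-++] → (1.9897, -0.906319, 0.40589)–(1.9897, -0.417159, 0.6848)  len=0.5631
  (v36,v1,v37) [-+-] → (1.9897, -0.417159, 0.6848)–(1.9897, -0.137927, 0.647211)  len=0.2818
  (v37,v1,v2) [-+-] → (1.9897, -0.137927, 0.647211)–(1.9897, 0, 0.628645)  len=0.1392
  (v39,v3,v4) [--+] → (1.9897, 0, -0.628645)–(1.9897, -0.417159, -0.6848)  len=0.4209
  (v39,v4,v35) [-+-] → (1.9897, -0.417159, -0.6848)–(1.9897, -1.15419, -0.264582)  len=0.8484
  (v35,v4,v0) [-++] → (1.9897, -1.15419, -0.264582)–(1.9897, -1.61824, 0)  len=0.5342

Chained into 1 loop(s):
  loop 1: 14 segments, perimeter = 7.2140
Total perimeter = 7.214

loops=1 perimeter=7.214


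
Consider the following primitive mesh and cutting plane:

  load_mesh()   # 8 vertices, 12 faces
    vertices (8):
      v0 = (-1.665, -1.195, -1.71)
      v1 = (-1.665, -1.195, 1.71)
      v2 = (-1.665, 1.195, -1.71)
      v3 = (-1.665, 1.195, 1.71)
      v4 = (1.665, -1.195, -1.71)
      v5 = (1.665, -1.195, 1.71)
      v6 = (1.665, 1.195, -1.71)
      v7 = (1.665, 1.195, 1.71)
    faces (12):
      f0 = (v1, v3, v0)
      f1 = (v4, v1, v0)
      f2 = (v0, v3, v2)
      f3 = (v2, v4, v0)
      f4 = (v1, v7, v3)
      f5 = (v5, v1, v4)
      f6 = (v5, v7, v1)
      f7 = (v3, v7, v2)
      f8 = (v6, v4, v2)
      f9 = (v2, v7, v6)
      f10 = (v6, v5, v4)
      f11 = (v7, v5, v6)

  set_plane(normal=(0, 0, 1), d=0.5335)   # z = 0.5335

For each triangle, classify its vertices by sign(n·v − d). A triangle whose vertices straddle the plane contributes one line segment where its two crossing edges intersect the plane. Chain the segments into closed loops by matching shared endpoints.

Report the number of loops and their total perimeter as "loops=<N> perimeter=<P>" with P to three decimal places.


loops=1 perimeter=11.440

Straddling triangles (8 of 12):
  (v1,v3,v0) [++-] → (-1.665, 0.372826, 0.5335)–(-1.665, -1.195, 0.5335)  len=1.5678
  (v4,v1,v0) [-+-] → (-0.519461, -1.195, 0.5335)–(-1.665, -1.195, 0.5335)  len=1.1455
  (v0,v3,v2) [-+-] → (-1.665, 0.372826, 0.5335)–(-1.665, 1.195, 0.5335)  len=0.8222
  (v5,v1,v4) [++-] → (-0.519461, -1.195, 0.5335)–(1.665, -1.195, 0.5335)  len=2.1845
  (v3,v7,v2) [++-] → (0.519461, 1.195, 0.5335)–(-1.665, 1.195, 0.5335)  len=2.1845
  (v2,v7,v6) [-+-] → (0.519461, 1.195, 0.5335)–(1.665, 1.195, 0.5335)  len=1.1455
  (v6,v5,v4) [-+-] → (1.665, -0.372826, 0.5335)–(1.665, -1.195, 0.5335)  len=0.8222
  (v7,v5,v6) [++-] → (1.665, -0.372826, 0.5335)–(1.665, 1.195, 0.5335)  len=1.5678

Chained into 1 loop(s):
  loop 1: 8 segments, perimeter = 11.4400
Total perimeter = 11.440


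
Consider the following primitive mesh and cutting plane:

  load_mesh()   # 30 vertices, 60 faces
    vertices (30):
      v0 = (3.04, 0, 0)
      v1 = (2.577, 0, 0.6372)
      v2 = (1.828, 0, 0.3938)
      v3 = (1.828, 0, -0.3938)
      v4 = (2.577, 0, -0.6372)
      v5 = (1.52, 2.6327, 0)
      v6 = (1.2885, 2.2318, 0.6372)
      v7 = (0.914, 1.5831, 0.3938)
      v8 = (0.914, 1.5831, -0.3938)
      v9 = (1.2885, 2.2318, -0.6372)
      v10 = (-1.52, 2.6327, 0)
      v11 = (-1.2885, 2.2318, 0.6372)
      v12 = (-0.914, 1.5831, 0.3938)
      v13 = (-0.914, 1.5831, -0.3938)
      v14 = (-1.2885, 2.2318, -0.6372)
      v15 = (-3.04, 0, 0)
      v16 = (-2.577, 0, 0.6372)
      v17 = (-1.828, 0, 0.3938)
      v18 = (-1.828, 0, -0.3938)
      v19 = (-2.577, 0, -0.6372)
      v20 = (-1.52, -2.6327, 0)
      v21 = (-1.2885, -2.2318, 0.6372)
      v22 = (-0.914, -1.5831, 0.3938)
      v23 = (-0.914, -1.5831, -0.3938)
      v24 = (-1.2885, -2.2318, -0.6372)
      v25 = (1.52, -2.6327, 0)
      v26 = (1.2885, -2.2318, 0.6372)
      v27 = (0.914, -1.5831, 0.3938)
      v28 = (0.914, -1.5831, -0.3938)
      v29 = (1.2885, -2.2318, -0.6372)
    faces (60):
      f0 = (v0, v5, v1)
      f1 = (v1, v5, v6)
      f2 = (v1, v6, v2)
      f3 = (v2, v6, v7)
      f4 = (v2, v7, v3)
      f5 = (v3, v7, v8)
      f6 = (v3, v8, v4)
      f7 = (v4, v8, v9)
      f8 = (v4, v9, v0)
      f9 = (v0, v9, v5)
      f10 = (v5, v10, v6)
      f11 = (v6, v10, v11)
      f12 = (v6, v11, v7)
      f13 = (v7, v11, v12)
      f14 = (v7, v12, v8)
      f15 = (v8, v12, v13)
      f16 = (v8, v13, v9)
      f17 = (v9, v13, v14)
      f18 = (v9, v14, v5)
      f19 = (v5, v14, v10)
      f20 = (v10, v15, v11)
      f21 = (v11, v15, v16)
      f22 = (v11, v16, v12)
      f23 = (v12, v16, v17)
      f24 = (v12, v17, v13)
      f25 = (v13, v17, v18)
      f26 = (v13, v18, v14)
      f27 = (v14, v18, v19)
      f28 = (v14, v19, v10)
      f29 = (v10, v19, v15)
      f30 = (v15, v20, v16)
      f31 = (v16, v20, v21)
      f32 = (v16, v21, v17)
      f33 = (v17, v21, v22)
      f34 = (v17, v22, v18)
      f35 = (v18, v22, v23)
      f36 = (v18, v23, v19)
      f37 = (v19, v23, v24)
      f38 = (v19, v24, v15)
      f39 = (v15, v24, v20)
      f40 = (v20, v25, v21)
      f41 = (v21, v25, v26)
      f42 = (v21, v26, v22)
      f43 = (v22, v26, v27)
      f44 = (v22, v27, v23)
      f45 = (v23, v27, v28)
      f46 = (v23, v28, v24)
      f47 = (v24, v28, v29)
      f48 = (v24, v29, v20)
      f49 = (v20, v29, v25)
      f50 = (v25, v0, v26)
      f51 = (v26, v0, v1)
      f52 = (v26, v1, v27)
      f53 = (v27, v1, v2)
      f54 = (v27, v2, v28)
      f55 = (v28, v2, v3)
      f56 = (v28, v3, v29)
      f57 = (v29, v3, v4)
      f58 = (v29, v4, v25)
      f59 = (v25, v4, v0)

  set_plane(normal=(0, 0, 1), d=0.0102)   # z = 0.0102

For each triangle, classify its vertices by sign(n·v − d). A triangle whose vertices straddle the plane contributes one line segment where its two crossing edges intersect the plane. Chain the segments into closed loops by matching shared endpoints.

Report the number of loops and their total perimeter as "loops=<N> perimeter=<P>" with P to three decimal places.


loops=2 perimeter=29.163

Straddling triangles (24 of 60):
  (v0,v5,v1) [--+] → (1.53692, 2.59056, 0.0102)–(3.03259, 0, 0.0102)  len=2.9913
  (v1,v5,v6) [+-+] → (1.53692, 2.59056, 0.0102)–(1.51629, 2.62628, 0.0102)  len=0.0413
  (v2,v7,v3) [++-] → (1.35916, 0.812052, 0.0102)–(1.828, 0, 0.0102)  len=0.9377
  (v3,v7,v8) [-+-] → (1.35916, 0.812052, 0.0102)–(0.914, 1.5831, 0.0102)  len=0.8903
  (v5,v10,v6) [--+] → (-1.47504, 2.62628, 0.0102)–(1.51629, 2.62628, 0.0102)  len=2.9913
  (v6,v10,v11) [+-+] → (-1.47504, 2.62628, 0.0102)–(-1.51629, 2.62628, 0.0102)  len=0.0413
  (v7,v12,v8) [++-] → (-0.0236739, 1.5831, 0.0102)–(0.914, 1.5831, 0.0102)  len=0.9377
  (v8,v12,v13) [-+-] → (-0.0236739, 1.5831, 0.0102)–(-0.914, 1.5831, 0.0102)  len=0.8903
  (v10,v15,v11) [--+] → (-3.01196, 0.0357256, 0.0102)–(-1.51629, 2.62628, 0.0102)  len=2.9913
  (v11,v15,v16) [+-+] → (-3.01196, 0.0357256, 0.0102)–(-3.03259, 0, 0.0102)  len=0.0413
  (v12,v17,v13) [++-] → (-1.38284, 0.771048, 0.0102)–(-0.914, 1.5831, 0.0102)  len=0.9377
  (v13,v17,v18) [-+-] → (-1.38284, 0.771048, 0.0102)–(-1.828, 0, 0.0102)  len=0.8903
  (v15,v20,v16) [--+] → (-1.53692, -2.59056, 0.0102)–(-3.03259, 0, 0.0102)  len=2.9913
  (v16,v20,v21) [+-+] → (-1.53692, -2.59056, 0.0102)–(-1.51629, -2.62628, 0.0102)  len=0.0413
  (v17,v22,v18) [++-] → (-1.35916, -0.812052, 0.0102)–(-1.828, 0, 0.0102)  len=0.9377
  (v18,v22,v23) [-+-] → (-1.35916, -0.812052, 0.0102)–(-0.914, -1.5831, 0.0102)  len=0.8903
  (v20,v25,v21) [--+] → (1.47504, -2.62628, 0.0102)–(-1.51629, -2.62628, 0.0102)  len=2.9913
  (v21,v25,v26) [+-+] → (1.47504, -2.62628, 0.0102)–(1.51629, -2.62628, 0.0102)  len=0.0413
  (v22,v27,v23) [++-] → (0.0236739, -1.5831, 0.0102)–(-0.914, -1.5831, 0.0102)  len=0.9377
  (v23,v27,v28) [-+-] → (0.0236739, -1.5831, 0.0102)–(0.914, -1.5831, 0.0102)  len=0.8903
  (v25,v0,v26) [--+] → (3.01196, -0.0357256, 0.0102)–(1.51629, -2.62628, 0.0102)  len=2.9913
  (v26,v0,v1) [+-+] → (3.01196, -0.0357256, 0.0102)–(3.03259, 0, 0.0102)  len=0.0413
  (v27,v2,v28) [++-] → (1.38284, -0.771048, 0.0102)–(0.914, -1.5831, 0.0102)  len=0.9377
  (v28,v2,v3) [-+-] → (1.38284, -0.771048, 0.0102)–(1.828, 0, 0.0102)  len=0.8903

Chained into 2 loop(s):
  loop 1: 12 segments, perimeter = 18.1955
  loop 2: 12 segments, perimeter = 10.9680
Total perimeter = 29.163
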